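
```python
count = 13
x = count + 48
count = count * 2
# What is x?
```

Trace:
`count = 13` → count = 13
`x = count + 48` → x = 61
`count = count * 2` → count = 26
So x = 61

Answer: 61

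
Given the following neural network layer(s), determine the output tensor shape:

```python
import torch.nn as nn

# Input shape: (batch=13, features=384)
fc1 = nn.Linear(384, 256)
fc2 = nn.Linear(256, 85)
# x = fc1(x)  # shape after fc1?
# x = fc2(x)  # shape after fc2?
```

Input: (13, 384) -> after fc1: (13, 256) -> Output: (13, 85)

Answer: (13, 85)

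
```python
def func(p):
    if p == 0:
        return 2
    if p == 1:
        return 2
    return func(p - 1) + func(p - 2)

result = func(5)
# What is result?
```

Build up from base cases: func(0)=2, func(1)=2, func(2)=4, func(3)=6, func(4)=10, func(5)=16

Answer: 16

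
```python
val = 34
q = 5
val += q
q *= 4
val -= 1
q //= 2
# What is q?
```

Trace:
`val = 34` → val = 34
`q = 5` → q = 5
`val += q` → val = 39
`q *= 4` → q = 20
`val -= 1` → val = 38
`q //= 2` → q = 10
So q = 10

Answer: 10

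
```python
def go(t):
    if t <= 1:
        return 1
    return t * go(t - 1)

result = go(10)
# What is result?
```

go(10) = 10 * 9 * 8 * 7 * 6 * 5 * 4 * 3 * 2 * 1 = 3628800

Answer: 3628800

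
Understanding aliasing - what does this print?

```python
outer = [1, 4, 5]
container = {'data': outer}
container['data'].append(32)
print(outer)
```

Key concept: dict holds reference to list.
Step by step:
`outer = [1, 4, 5]` → outer = [1, 4, 5]
`container = {'data': outer}` → container = {'data': [1, 4, 5]}
`container['data'].append(32)` → outer = [1, 4, 5, 32]; container = {'data': [1, 4, 5, 32]}
`print(outer)` → prints [1, 4, 5, 32]

Answer: [1, 4, 5, 32]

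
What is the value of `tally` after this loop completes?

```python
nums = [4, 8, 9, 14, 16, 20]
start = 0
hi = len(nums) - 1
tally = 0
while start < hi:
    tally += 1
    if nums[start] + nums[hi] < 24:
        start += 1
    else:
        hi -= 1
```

Steps to find pair summing to 24
`tally` takes the values: 0 → 1 → 2 → 3 → 4 → 5

Answer: 5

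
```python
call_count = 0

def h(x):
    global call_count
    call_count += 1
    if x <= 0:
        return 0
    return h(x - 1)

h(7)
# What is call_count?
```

Linear recursion stepping by 1: 8 calls from x=7 down to ≤0.

Answer: 8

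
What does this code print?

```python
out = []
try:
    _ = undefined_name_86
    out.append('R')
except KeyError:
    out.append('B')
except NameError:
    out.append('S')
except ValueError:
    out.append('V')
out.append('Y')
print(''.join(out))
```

Execution trace: 'S' (except NameError) → 'Y' (after the try/except). Output: SY

Answer: SY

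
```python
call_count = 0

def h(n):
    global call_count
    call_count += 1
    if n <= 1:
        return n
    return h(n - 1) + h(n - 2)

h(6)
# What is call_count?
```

Calls(n) = 1 + Calls(n-1) + Calls(n-2); Calls(0)=Calls(1)=1. For n=6 this gives 25.

Answer: 25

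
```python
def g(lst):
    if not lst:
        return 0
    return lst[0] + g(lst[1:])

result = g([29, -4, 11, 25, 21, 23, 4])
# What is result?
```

29 + (-4) + 11 + 25 + 21 + 23 + 4 + 0 = 109

Answer: 109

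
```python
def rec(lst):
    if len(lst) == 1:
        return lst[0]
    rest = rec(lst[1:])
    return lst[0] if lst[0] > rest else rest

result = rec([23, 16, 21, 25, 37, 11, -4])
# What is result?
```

Recursive max over [23, 16, 21, 25, 37, 11, -4] = 37

Answer: 37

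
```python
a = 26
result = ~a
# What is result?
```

Trace:
`a = 26` → a = 26
`result = ~a` → result = -27
So result = -27

Answer: -27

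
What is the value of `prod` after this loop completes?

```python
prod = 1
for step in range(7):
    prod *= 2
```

2^7 = 128
`prod` takes the values: 1 → 2 → 4 → 8 → 16 → 32 → 64 → 128

Answer: 128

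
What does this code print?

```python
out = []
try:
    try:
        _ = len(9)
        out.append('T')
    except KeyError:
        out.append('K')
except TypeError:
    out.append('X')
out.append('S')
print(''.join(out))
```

Execution trace: 'X' (outer except TypeError) → 'S' (after the try/except). Output: XS

Answer: XS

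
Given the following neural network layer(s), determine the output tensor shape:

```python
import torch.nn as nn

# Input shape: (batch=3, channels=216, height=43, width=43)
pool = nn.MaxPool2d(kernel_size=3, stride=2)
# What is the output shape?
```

Input: (3, 216, 43, 43) -> Output: (3, 216, 21, 21)

Answer: (3, 216, 21, 21)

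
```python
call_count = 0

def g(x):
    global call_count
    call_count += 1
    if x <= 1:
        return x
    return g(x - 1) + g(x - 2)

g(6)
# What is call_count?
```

Calls(x) = 1 + Calls(x-1) + Calls(x-2); Calls(0)=Calls(1)=1. For x=6 this gives 25.

Answer: 25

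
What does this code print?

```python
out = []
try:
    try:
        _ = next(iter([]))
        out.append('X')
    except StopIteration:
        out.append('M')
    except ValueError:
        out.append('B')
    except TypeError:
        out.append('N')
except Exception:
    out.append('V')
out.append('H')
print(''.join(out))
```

Execution trace: 'M' (inner except StopIteration) → 'H' (after the try/except). Output: MH

Answer: MH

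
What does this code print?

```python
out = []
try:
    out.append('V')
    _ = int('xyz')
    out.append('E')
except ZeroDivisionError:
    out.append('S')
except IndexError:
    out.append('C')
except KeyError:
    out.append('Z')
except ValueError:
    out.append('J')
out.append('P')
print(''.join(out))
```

Execution trace: 'V' (try body) → 'J' (except ValueError) → 'P' (after the try/except). Output: VJP

Answer: VJP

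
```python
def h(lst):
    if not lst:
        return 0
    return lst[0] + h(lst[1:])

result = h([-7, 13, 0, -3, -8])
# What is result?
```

(-7) + 13 + 0 + (-3) + (-8) + 0 = -5

Answer: -5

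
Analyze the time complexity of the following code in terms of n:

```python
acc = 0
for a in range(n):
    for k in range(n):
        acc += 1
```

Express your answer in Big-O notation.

Each loop level contributes: n × n. Multiplying the contributions gives O(n^2).

Answer: O(n^2)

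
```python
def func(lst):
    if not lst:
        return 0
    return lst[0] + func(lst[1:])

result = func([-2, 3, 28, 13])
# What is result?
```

(-2) + 3 + 28 + 13 + 0 = 42

Answer: 42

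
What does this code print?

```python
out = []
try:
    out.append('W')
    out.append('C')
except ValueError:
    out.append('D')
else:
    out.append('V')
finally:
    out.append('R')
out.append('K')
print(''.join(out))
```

Execution trace: 'W' (try body) → 'C' (try body, no exception) → 'V' (else) → 'R' (finally) → 'K' (after the try/except). Output: WCVRK

Answer: WCVRK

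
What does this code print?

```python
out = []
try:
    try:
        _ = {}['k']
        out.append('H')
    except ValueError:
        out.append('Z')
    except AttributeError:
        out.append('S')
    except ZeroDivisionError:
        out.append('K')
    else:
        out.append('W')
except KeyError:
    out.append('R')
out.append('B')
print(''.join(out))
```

Execution trace: 'R' (outer except KeyError) → 'B' (after the try/except). Output: RB

Answer: RB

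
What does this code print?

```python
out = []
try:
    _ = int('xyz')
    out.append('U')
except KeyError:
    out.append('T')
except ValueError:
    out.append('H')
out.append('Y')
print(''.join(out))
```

Execution trace: 'H' (except ValueError) → 'Y' (after the try/except). Output: HY

Answer: HY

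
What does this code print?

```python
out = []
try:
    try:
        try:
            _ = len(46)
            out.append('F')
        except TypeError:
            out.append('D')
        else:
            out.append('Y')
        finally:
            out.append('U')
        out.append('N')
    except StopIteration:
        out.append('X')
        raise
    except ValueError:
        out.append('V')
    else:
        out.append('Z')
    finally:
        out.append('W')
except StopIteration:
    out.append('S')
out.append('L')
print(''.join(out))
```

Execution trace: 'D' (inner except TypeError) → 'U' (inner finally) → 'N' (try body, no exception) → 'Z' (else) → 'W' (finally) → 'L' (after the try/except). Output: DUNZWL

Answer: DUNZWL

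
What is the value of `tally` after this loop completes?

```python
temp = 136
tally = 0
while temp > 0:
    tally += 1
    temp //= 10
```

Count digits by repeated division by 10
`tally` takes the values: 0 → 1 → 2 → 3

Answer: 3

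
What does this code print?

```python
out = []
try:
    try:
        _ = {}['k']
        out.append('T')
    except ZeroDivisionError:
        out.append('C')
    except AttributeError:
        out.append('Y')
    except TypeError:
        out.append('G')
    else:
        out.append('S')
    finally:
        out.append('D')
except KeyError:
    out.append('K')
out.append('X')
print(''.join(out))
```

Execution trace: 'D' (finally) → 'K' (outer except KeyError) → 'X' (after the try/except). Output: DKX

Answer: DKX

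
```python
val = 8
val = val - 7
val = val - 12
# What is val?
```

Trace:
`val = 8` → val = 8
`val = val - 7` → val = 1
`val = val - 12` → val = -11
So val = -11

Answer: -11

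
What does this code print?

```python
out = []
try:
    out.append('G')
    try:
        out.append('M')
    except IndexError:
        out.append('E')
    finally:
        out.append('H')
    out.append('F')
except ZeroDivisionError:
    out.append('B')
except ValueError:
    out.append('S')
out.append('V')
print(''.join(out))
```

Execution trace: 'G' (try body) → 'M' (inner try body, no exception) → 'H' (inner finally) → 'F' (try body, no exception) → 'V' (after the try/except). Output: GMHFV

Answer: GMHFV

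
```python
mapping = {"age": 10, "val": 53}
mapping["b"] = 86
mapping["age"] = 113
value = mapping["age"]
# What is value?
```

Trace:
`mapping = {"age": 10, "val": 53}` → mapping = {'age': 10, 'val': 53}
`mapping["b"] = 86` → mapping = {'age': 10, 'val': 53, 'b': 86}
`mapping["age"] = 113` → mapping = {'age': 113, 'val': 53, 'b': 86}
`value = mapping["age"]` → value = 113
So value = 113

Answer: 113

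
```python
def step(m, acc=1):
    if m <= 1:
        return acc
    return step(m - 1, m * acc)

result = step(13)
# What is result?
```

Accumulator trace (n, acc): (13, 1) -> (12, 13) -> (11, 156) -> (10, 1716) -> (9, 17160) -> (8, 154440) -> (7, 1235520) -> (6, 8648640) -> (5, 51891840) -> (4, 259459200) -> (3, 1037836800) -> (2, 3113510400) -> (1, 6227020800) -> return 6227020800

Answer: 6227020800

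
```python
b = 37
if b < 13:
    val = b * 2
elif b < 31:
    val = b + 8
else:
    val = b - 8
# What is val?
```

Trace:
`b = 37` → b = 37
`if b < 13: ...` → b < 13 is False, b < 31 is False, take else branch → val = 29
So val = 29

Answer: 29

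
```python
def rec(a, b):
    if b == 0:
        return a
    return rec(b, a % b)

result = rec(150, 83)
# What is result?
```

rec(150, 83) -> rec(83, 67) -> rec(67, 16) -> rec(16, 3) -> rec(3, 1) -> rec(1, 0) -> 1

Answer: 1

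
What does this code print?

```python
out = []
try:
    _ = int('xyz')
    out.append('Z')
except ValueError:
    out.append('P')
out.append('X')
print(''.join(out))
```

Execution trace: 'P' (except ValueError) → 'X' (after the try/except). Output: PX

Answer: PX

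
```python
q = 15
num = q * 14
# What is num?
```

Trace:
`q = 15` → q = 15
`num = q * 14` → num = 210
So num = 210

Answer: 210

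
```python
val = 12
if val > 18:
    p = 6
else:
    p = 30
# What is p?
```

Trace:
`val = 12` → val = 12
`if val > 18: ...` → val > 18 is False, take else branch → p = 30
So p = 30

Answer: 30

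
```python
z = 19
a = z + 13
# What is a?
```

Trace:
`z = 19` → z = 19
`a = z + 13` → a = 32
So a = 32

Answer: 32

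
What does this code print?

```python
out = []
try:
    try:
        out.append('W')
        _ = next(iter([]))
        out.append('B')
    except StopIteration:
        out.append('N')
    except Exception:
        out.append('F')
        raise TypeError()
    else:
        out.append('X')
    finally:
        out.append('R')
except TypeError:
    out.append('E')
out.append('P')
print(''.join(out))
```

Execution trace: 'W' (inner try body) → 'N' (inner except StopIteration) → 'R' (inner finally) → 'P' (after the try/except). Output: WNRP

Answer: WNRP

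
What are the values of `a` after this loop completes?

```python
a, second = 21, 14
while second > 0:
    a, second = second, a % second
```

GCD of 21 and 14
`a` takes the values: 21 → 14 → 7

Answer: 7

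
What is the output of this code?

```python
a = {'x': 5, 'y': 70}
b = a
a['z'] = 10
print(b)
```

Key concept: dict aliasing.
Step by step:
`a = {'x': 5, 'y': 70}` → a = {'x': 5, 'y': 70}
`b = a` → b = {'x': 5, 'y': 70} (same object as a)
`a['z'] = 10` → a = {'x': 5, 'y': 70, 'z': 10} (same object as b); b = {'x': 5, 'y': 70, 'z': 10} (same object as a)
`print(b)` → prints {'x': 5, 'y': 70, 'z': 10}

Answer: {'x': 5, 'y': 70, 'z': 10}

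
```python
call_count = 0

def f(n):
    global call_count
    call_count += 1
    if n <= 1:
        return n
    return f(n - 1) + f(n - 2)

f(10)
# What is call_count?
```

Calls(n) = 1 + Calls(n-1) + Calls(n-2); Calls(0)=Calls(1)=1. For n=10 this gives 177.

Answer: 177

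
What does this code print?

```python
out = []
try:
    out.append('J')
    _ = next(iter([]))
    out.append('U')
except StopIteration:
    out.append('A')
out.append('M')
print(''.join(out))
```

Execution trace: 'J' (try body) → 'A' (except StopIteration) → 'M' (after the try/except). Output: JAM

Answer: JAM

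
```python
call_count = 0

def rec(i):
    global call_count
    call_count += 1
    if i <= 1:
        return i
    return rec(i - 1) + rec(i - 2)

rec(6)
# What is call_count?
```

Calls(i) = 1 + Calls(i-1) + Calls(i-2); Calls(0)=Calls(1)=1. For i=6 this gives 25.

Answer: 25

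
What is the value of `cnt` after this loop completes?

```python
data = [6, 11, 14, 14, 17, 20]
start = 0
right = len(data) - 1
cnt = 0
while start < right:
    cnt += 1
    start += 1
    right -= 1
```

Iterations until pointers meet (list length 6)
`cnt` takes the values: 0 → 1 → 2 → 3

Answer: 3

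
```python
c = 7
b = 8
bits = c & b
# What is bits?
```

Trace:
`c = 7` → c = 7
`b = 8` → b = 8
`bits = c & b` → bits = 0
So bits = 0

Answer: 0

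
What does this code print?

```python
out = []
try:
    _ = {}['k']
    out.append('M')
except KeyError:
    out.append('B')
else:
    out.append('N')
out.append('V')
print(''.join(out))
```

Execution trace: 'B' (except KeyError) → 'V' (after the try/except). Output: BV

Answer: BV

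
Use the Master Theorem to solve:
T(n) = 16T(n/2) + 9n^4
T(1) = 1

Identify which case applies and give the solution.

a=16, b=2, f(n)=9n^4. log_2(16) = 4. Since c=4 = 4, Case 2 applies: T(n) = Θ(n^log_b(a) · log n) = O(n^4 log n).

Answer: O(n^4 log n) - Case 2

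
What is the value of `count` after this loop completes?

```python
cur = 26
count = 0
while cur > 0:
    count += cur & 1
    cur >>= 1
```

Count set bits in 26 (binary: 0b11010)
`count` takes the values: 0 → 1 → 2 → 3

Answer: 3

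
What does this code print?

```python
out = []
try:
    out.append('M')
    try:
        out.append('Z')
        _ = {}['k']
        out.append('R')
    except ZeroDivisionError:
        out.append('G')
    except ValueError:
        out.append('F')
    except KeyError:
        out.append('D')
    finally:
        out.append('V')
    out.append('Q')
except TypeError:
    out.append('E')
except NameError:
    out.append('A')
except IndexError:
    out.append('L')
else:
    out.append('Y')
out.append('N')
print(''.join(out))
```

Execution trace: 'M' (try body) → 'Z' (inner try body) → 'D' (inner except KeyError) → 'V' (inner finally) → 'Q' (try body, no exception) → 'Y' (else) → 'N' (after the try/except). Output: MZDVQYN

Answer: MZDVQYN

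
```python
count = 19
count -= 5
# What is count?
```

Trace:
`count = 19` → count = 19
`count -= 5` → count = 14
So count = 14

Answer: 14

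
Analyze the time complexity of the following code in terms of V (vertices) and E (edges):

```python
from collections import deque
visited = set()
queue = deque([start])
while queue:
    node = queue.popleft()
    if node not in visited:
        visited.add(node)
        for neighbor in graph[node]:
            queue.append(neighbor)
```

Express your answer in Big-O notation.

This is Breadth-first search on a graph. Time complexity: O(V + E).

Answer: O(V + E)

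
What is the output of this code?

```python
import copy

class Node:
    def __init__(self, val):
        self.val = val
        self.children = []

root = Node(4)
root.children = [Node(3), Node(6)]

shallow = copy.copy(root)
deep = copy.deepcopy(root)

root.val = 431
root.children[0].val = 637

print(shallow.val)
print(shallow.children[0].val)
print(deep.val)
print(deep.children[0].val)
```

Key concept: deep copy with custom objects.
Step by step:
`root = Node(4)` → root = Node(val=4, children=[])
`root.children = [Node(3), Node(6)]` → root = Node(val=4, children=[Node(val=3, children=[]), Node(val=6, children=[])])
`shallow = copy.copy(root)` → shallow = Node(val=4, children=[Node(val=3, children=[]), Node(val=6, children=[])])
`deep = copy.deepcopy(root)` → deep = Node(val=4, children=[Node(val=3, children=[]), Node(val=6, children=[])])
`root.val = 431` → root = Node(val=431, children=[Node(val=3, children=[]), Node(val=6, children=[])])
`root.children[0].val = 637` → root = Node(val=431, children=[Node(val=637, children=[]), Node(val=6, children=[])]); shallow = Node(val=4, children=[Node(val=637, children=[]), Node(val=6, children=[])])
`print(shallow.val)` → prints 4
`print(shallow.children[0].val)` → prints 637
`print(deep.val)` → prints 4
`print(deep.children[0].val)` → prints 3

Answer:
4
637
4
3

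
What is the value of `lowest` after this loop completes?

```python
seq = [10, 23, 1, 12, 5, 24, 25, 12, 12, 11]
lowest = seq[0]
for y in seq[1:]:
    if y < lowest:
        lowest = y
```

Minimum of [10, 23, 1, 12, 5, 24, 25, 12, 12, 11]
`lowest` takes the values: 10 → 1

Answer: 1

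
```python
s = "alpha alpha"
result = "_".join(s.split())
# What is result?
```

Trace:
`s = "alpha alpha"` → s = 'alpha alpha'
`result = "_".join(s.split())` → result = 'alpha_alpha'
So result = 'alpha_alpha'

Answer: 'alpha_alpha'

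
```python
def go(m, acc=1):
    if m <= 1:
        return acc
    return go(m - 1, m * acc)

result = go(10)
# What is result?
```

Accumulator trace (n, acc): (10, 1) -> (9, 10) -> (8, 90) -> (7, 720) -> (6, 5040) -> (5, 30240) -> (4, 151200) -> (3, 604800) -> (2, 1814400) -> (1, 3628800) -> return 3628800

Answer: 3628800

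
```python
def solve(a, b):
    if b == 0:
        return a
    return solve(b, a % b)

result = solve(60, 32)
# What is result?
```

solve(60, 32) -> solve(32, 28) -> solve(28, 4) -> solve(4, 0) -> 4

Answer: 4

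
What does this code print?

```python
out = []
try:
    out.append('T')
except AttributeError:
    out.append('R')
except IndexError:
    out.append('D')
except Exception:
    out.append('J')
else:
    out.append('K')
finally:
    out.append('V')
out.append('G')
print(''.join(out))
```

Execution trace: 'T' (try body, no exception) → 'K' (else) → 'V' (finally) → 'G' (after the try/except). Output: TKVG

Answer: TKVG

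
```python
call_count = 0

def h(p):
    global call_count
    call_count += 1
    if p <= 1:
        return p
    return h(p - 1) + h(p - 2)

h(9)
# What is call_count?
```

Calls(p) = 1 + Calls(p-1) + Calls(p-2); Calls(0)=Calls(1)=1. For p=9 this gives 109.

Answer: 109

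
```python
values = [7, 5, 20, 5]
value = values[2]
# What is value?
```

Trace:
`values = [7, 5, 20, 5]` → values = [7, 5, 20, 5]
`value = values[2]` → value = 20
So value = 20

Answer: 20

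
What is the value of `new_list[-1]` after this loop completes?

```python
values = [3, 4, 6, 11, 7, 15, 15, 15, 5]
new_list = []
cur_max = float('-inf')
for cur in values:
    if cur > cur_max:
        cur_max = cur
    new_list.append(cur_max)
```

Running max ends at 15
`new_list` takes the values: [] → [3] → [3, 4] → [3, 4, 6] → [3, 4, 6, 11] → [3, 4, 6, 11, 11] → [3, 4, 6, 11, 11, 15] → [3, 4, 6, 11, 11, 15, 15] → [3, 4, 6, 11, 11, 15, 15, 15] → [3, 4, 6, 11, 11, 15, 15, 15, 15]
So `new_list[-1]` = 15

Answer: 15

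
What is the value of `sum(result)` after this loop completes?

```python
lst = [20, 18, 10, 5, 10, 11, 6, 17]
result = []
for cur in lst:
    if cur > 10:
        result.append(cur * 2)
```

Sum of doubled values > 10
`result` takes the values: [] → [40] → [40, 36] → [40, 36, 22] → [40, 36, 22, 34]
So `sum(result)` = 132

Answer: 132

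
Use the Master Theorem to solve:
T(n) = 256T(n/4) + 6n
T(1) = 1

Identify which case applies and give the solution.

a=256, b=4, f(n)=6n. log_4(256) = 4. Since c=1 < 4, Case 1 applies: T(n) = Θ(n^log_b(a)) = O(n^4).

Answer: O(n^4) - Case 1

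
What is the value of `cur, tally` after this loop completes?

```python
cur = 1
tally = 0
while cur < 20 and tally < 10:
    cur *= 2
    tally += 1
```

Double until >= 20 or 10 iterations
`cur, tally` takes the values: (1, 0) → (2, 0) → (2, 1) → (4, 1) → (4, 2) → (8, 2) → (8, 3) → (16, 3) → (16, 4) → (32, 4) → (32, 5)

Answer: 32, 5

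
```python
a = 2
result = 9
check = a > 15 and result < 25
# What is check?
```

Trace:
`a = 2` → a = 2
`result = 9` → result = 9
`check = a > 15 and result < 25` → check = False
So check = False

Answer: False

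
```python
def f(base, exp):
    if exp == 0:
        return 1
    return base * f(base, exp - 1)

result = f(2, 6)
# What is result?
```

f(2, 6) = 2 * 2 * 2 * 2 * 2 * 2 = 64

Answer: 64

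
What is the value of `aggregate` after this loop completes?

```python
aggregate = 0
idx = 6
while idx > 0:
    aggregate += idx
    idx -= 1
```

Sum 6 down to 1
`aggregate` takes the values: 0 → 6 → 11 → 15 → 18 → 20 → 21

Answer: 21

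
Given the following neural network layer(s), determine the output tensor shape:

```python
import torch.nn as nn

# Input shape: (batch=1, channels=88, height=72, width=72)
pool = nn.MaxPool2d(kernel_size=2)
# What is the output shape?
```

Input: (1, 88, 72, 72) -> Output: (1, 88, 36, 36)

Answer: (1, 88, 36, 36)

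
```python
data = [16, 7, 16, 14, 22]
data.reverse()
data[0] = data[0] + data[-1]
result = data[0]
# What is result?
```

Trace:
`data = [16, 7, 16, 14, 22]` → data = [16, 7, 16, 14, 22]
`data.reverse()` → data = [22, 14, 16, 7, 16]
`data[0] = data[0] + data[-1]` → data = [38, 14, 16, 7, 16]
`result = data[0]` → result = 38
So result = 38

Answer: 38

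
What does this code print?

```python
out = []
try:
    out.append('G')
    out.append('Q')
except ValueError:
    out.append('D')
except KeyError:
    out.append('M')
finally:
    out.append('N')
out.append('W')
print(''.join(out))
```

Execution trace: 'G' (try body) → 'Q' (try body, no exception) → 'N' (finally) → 'W' (after the try/except). Output: GQNW

Answer: GQNW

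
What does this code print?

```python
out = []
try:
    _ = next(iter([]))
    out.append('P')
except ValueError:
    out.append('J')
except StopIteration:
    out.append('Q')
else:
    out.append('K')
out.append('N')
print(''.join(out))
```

Execution trace: 'Q' (except StopIteration) → 'N' (after the try/except). Output: QN

Answer: QN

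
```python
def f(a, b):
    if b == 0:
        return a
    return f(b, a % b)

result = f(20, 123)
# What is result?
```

f(20, 123) -> f(123, 20) -> f(20, 3) -> f(3, 2) -> f(2, 1) -> f(1, 0) -> 1

Answer: 1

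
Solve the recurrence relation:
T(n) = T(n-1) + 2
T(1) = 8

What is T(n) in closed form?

Unrolling: T(n) = T(1) + 2·(n-1) = 8 + 2(n-1) = 2n + 6.

Answer: T(n) = 2n + 6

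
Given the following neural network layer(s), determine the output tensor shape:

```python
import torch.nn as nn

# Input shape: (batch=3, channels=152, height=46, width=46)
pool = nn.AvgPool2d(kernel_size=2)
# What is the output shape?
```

Input: (3, 152, 46, 46) -> Output: (3, 152, 23, 23)

Answer: (3, 152, 23, 23)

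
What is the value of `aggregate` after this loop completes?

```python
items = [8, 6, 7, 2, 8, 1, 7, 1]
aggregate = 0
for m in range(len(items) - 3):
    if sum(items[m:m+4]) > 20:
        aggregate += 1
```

Count windows with sum > 20
`aggregate` takes the values: 0 → 1 → 2

Answer: 2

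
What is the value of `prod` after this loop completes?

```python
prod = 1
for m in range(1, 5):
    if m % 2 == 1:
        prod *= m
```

Product of odd numbers 1 to 4
`prod` takes the values: 1 → 3

Answer: 3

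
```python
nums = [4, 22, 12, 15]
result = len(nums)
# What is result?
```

Trace:
`nums = [4, 22, 12, 15]` → nums = [4, 22, 12, 15]
`result = len(nums)` → result = 4
So result = 4

Answer: 4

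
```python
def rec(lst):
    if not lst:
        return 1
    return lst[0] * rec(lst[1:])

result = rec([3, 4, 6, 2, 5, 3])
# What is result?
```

Product over [3, 4, 6, 2, 5, 3] = 3 * 4 * 6 * 2 * 5 * 3 = 2160

Answer: 2160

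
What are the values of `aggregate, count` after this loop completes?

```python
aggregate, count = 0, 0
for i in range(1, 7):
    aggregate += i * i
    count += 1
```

Sum of squares and count
`aggregate, count` takes the values: (0, 0) → (1, 0) → (1, 1) → (5, 1) → (5, 2) → (14, 2) → (14, 3) → (30, 3) → (30, 4) → (55, 4) → (55, 5) → (91, 5) → (91, 6)

Answer: 91, 6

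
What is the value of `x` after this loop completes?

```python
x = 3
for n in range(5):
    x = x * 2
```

Multiply by 2, 5 times: 3 * 2^5 = 96
`x` takes the values: 3 → 6 → 12 → 24 → 48 → 96

Answer: 96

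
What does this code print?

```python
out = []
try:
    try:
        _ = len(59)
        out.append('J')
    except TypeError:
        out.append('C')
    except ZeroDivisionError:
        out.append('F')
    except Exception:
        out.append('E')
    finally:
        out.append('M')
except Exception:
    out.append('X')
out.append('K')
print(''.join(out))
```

Execution trace: 'C' (inner except TypeError) → 'M' (inner finally) → 'K' (after the try/except). Output: CMK

Answer: CMK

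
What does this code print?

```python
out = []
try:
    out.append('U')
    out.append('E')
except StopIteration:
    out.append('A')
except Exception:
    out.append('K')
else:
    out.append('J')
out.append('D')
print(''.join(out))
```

Execution trace: 'U' (try body) → 'E' (try body, no exception) → 'J' (else) → 'D' (after the try/except). Output: UEJD

Answer: UEJD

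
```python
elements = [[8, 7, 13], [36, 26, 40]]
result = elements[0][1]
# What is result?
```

Trace:
`elements = [[8, 7, 13], [36, 26, 40]]` → elements = [[8, 7, 13], [36, 26, 40]]
`result = elements[0][1]` → result = 7
So result = 7

Answer: 7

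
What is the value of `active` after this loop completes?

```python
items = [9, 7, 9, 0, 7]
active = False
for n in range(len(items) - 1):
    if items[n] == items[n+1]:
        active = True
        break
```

Check consecutive duplicates in [9, 7, 9, 0, 7]
`active` takes the values: False

Answer: False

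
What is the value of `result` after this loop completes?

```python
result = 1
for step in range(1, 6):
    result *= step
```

5! = 120
`result` takes the values: 1 → 2 → 6 → 24 → 120

Answer: 120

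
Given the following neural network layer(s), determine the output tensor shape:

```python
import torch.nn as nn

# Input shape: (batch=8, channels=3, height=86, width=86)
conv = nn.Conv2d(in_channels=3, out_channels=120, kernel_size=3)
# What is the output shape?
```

Input: (8, 3, 86, 86) -> Output: (8, 120, 84, 84)

Answer: (8, 120, 84, 84)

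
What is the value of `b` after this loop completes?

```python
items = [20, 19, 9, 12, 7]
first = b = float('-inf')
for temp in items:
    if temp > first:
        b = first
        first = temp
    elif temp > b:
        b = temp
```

Second largest (with repeats) in [20, 19, 9, 12, 7]
`b` takes the values: -inf → 19

Answer: 19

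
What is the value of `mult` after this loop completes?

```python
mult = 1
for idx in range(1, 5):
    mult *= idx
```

4! = 24
`mult` takes the values: 1 → 2 → 6 → 24

Answer: 24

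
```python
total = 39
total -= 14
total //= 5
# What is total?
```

Trace:
`total = 39` → total = 39
`total -= 14` → total = 25
`total //= 5` → total = 5
So total = 5

Answer: 5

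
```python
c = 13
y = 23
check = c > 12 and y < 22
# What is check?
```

Trace:
`c = 13` → c = 13
`y = 23` → y = 23
`check = c > 12 and y < 22` → check = False
So check = False

Answer: False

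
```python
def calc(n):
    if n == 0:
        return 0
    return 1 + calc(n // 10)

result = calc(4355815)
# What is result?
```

Count of digits of 4355815: 7

Answer: 7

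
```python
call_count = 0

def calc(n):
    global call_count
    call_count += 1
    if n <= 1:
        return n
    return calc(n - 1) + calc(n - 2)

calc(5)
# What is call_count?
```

Calls(n) = 1 + Calls(n-1) + Calls(n-2); Calls(0)=Calls(1)=1. For n=5 this gives 15.

Answer: 15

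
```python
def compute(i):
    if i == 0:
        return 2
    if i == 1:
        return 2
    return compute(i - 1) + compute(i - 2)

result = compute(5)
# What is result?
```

Build up from base cases: compute(0)=2, compute(1)=2, compute(2)=4, compute(3)=6, compute(4)=10, compute(5)=16

Answer: 16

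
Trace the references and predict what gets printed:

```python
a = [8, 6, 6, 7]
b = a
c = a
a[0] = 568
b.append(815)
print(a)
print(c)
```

Key concept: multiple aliases.
Step by step:
`a = [8, 6, 6, 7]` → a = [8, 6, 6, 7]
`b = a` → b = [8, 6, 6, 7] (same object as a)
`c = a` → c = [8, 6, 6, 7] (same object as a, b)
`a[0] = 568` → a = [568, 6, 6, 7] (same object as b, c); b = [568, 6, 6, 7] (same object as a, c); c = [568, 6, 6, 7] (same object as a, b)
`b.append(815)` → a = [568, 6, 6, 7, 815] (same object as b, c); b = [568, 6, 6, 7, 815] (same object as a, c); c = [568, 6, 6, 7, 815] (same object as a, b)
`print(a)` → prints [568, 6, 6, 7, 815]
`print(c)` → prints [568, 6, 6, 7, 815]

Answer:
[568, 6, 6, 7, 815]
[568, 6, 6, 7, 815]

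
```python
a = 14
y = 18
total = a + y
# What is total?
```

Trace:
`a = 14` → a = 14
`y = 18` → y = 18
`total = a + y` → total = 32
So total = 32

Answer: 32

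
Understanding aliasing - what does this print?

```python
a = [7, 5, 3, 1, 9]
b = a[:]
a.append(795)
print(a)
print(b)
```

Key concept: slice [:] creates copy.
Step by step:
`a = [7, 5, 3, 1, 9]` → a = [7, 5, 3, 1, 9]
`b = a[:]` → b = [7, 5, 3, 1, 9]
`a.append(795)` → a = [7, 5, 3, 1, 9, 795]
`print(a)` → prints [7, 5, 3, 1, 9, 795]
`print(b)` → prints [7, 5, 3, 1, 9]

Answer:
[7, 5, 3, 1, 9, 795]
[7, 5, 3, 1, 9]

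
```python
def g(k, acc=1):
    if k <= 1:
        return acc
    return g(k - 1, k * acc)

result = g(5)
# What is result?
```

Accumulator trace (n, acc): (5, 1) -> (4, 5) -> (3, 20) -> (2, 60) -> (1, 120) -> return 120

Answer: 120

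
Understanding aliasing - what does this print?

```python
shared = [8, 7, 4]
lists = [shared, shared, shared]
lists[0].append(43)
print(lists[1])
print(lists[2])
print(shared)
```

Key concept: list of same reference.
Step by step:
`shared = [8, 7, 4]` → shared = [8, 7, 4]
`lists = [shared, shared, shared]` → lists = [[8, 7, 4], [8, 7, 4], [8, 7, 4]]
`lists[0].append(43)` → shared = [8, 7, 4, 43]; lists = [[8, 7, 4, 43], [8, 7, 4, 43], [8, 7, 4, 43]]
`print(lists[1])` → prints [8, 7, 4, 43]
`print(lists[2])` → prints [8, 7, 4, 43]
`print(shared)` → prints [8, 7, 4, 43]

Answer:
[8, 7, 4, 43]
[8, 7, 4, 43]
[8, 7, 4, 43]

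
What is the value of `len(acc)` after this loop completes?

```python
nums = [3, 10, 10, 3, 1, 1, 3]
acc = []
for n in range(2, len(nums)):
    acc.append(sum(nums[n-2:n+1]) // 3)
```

Number of 3-element averages
`acc` takes the values: [] → [7] → [7, 7] → [7, 7, 4] → [7, 7, 4, 1] → [7, 7, 4, 1, 1]
So `len(acc)` = 5

Answer: 5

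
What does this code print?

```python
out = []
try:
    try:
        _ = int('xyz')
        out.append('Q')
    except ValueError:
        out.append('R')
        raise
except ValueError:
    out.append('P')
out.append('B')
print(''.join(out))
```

Execution trace: 'R' (except ValueError) → 'P' (outer except ValueError) → 'B' (after the try/except). Output: RPB

Answer: RPB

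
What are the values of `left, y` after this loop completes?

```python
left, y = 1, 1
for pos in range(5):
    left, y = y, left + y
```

Fibonacci: after 5 iterations
`left, y` takes the values: (1, 1) → (1, 2) → (2, 3) → (3, 5) → (5, 8) → (8, 13)

Answer: 8, 13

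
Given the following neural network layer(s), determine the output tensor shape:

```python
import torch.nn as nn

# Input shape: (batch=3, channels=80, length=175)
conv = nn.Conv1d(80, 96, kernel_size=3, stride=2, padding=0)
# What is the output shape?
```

Input: (3, 80, 175) -> Output: (3, 96, 87)

Answer: (3, 96, 87)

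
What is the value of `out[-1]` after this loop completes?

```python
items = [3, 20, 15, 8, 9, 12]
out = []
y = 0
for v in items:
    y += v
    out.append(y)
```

Cumulative sum ends at 67
`out` takes the values: [] → [3] → [3, 23] → [3, 23, 38] → [3, 23, 38, 46] → [3, 23, 38, 46, 55] → [3, 23, 38, 46, 55, 67]
So `out[-1]` = 67

Answer: 67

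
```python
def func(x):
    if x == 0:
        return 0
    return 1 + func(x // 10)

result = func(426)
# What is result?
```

Count of digits of 426: 3

Answer: 3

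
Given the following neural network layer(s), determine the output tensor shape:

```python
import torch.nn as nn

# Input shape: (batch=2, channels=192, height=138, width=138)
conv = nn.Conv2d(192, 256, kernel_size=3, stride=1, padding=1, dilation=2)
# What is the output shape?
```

Input: (2, 192, 138, 138) -> Output: (2, 256, 136, 136)

Answer: (2, 256, 136, 136)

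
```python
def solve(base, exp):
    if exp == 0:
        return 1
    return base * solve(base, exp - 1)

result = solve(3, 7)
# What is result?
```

solve(3, 7) = 3 * 3 * 3 * 3 * 3 * 3 * 3 = 2187

Answer: 2187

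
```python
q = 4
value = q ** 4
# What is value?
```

Trace:
`q = 4` → q = 4
`value = q ** 4` → value = 256
So value = 256

Answer: 256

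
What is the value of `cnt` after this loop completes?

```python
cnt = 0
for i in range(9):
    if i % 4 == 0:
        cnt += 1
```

Count numbers divisible by 4 in range(9)
`cnt` takes the values: 0 → 1 → 2 → 3

Answer: 3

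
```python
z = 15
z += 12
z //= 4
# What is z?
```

Trace:
`z = 15` → z = 15
`z += 12` → z = 27
`z //= 4` → z = 6
So z = 6

Answer: 6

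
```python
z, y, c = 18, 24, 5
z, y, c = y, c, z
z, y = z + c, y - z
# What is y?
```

Trace:
`z, y, c = 18, 24, 5` → z = 18; y = 24; c = 5
`z, y, c = y, c, z` → z = 24; y = 5; c = 18
`z, y = z + c, y - z` → z = 42; y = -19
So y = -19

Answer: -19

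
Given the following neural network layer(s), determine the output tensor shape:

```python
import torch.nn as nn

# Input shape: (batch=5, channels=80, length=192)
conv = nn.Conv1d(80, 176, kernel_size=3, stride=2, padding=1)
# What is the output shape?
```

Input: (5, 80, 192) -> Output: (5, 176, 96)

Answer: (5, 176, 96)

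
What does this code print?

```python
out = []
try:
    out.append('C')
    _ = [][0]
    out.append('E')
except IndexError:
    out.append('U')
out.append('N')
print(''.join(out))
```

Execution trace: 'C' (try body) → 'U' (except IndexError) → 'N' (after the try/except). Output: CUN

Answer: CUN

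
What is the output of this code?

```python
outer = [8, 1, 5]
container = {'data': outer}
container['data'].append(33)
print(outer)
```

Key concept: dict holds reference to list.
Step by step:
`outer = [8, 1, 5]` → outer = [8, 1, 5]
`container = {'data': outer}` → container = {'data': [8, 1, 5]}
`container['data'].append(33)` → outer = [8, 1, 5, 33]; container = {'data': [8, 1, 5, 33]}
`print(outer)` → prints [8, 1, 5, 33]

Answer: [8, 1, 5, 33]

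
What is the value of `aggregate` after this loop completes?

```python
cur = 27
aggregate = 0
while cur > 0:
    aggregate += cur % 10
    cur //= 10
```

Sum digits of 27
`aggregate` takes the values: 0 → 7 → 9

Answer: 9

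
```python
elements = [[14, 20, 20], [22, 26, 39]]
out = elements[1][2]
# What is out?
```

Trace:
`elements = [[14, 20, 20], [22, 26, 39]]` → elements = [[14, 20, 20], [22, 26, 39]]
`out = elements[1][2]` → out = 39
So out = 39

Answer: 39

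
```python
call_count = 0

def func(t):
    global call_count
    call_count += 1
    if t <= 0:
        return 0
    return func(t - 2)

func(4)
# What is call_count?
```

Linear recursion stepping by 2: 3 calls from t=4 down to ≤0.

Answer: 3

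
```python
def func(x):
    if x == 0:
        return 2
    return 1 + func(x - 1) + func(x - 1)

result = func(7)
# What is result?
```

func(x) = 1 + 2·func(x-1), func(0)=2. Closed form: (2+1)·2^7 - 1 = 383.

Answer: 383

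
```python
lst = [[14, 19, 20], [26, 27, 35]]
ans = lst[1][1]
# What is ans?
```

Trace:
`lst = [[14, 19, 20], [26, 27, 35]]` → lst = [[14, 19, 20], [26, 27, 35]]
`ans = lst[1][1]` → ans = 27
So ans = 27

Answer: 27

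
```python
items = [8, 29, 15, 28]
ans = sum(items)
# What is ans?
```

Trace:
`items = [8, 29, 15, 28]` → items = [8, 29, 15, 28]
`ans = sum(items)` → ans = 80
So ans = 80

Answer: 80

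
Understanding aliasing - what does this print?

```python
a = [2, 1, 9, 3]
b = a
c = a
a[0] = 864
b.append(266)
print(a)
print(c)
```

Key concept: multiple aliases.
Step by step:
`a = [2, 1, 9, 3]` → a = [2, 1, 9, 3]
`b = a` → b = [2, 1, 9, 3] (same object as a)
`c = a` → c = [2, 1, 9, 3] (same object as a, b)
`a[0] = 864` → a = [864, 1, 9, 3] (same object as b, c); b = [864, 1, 9, 3] (same object as a, c); c = [864, 1, 9, 3] (same object as a, b)
`b.append(266)` → a = [864, 1, 9, 3, 266] (same object as b, c); b = [864, 1, 9, 3, 266] (same object as a, c); c = [864, 1, 9, 3, 266] (same object as a, b)
`print(a)` → prints [864, 1, 9, 3, 266]
`print(c)` → prints [864, 1, 9, 3, 266]

Answer:
[864, 1, 9, 3, 266]
[864, 1, 9, 3, 266]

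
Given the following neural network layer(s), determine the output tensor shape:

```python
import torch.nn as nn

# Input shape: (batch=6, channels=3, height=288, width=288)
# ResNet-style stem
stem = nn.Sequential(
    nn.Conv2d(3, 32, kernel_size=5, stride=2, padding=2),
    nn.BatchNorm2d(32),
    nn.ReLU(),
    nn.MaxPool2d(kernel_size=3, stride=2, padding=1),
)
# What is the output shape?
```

Input: (6, 3, 288, 288) -> after Conv2d 5x5 stride=2: (6, 32, 144, 144) -> Output: (6, 32, 72, 72)

Answer: (6, 32, 72, 72)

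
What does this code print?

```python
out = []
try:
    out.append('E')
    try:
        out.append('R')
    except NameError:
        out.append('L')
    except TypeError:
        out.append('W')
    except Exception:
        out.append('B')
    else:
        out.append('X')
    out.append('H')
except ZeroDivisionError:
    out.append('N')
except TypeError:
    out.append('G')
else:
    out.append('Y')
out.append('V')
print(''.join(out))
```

Execution trace: 'E' (try body) → 'R' (inner try body, no exception) → 'X' (inner else) → 'H' (try body, no exception) → 'Y' (else) → 'V' (after the try/except). Output: ERXHYV

Answer: ERXHYV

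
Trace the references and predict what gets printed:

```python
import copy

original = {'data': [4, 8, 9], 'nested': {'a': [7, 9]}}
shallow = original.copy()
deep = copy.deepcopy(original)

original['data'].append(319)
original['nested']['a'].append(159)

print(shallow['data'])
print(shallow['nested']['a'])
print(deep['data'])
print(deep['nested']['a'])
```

Key concept: comparing shallow vs deep copy.
Step by step:
`original = {'data': [4, 8, 9], 'nested': {'a': [7, 9]}}` → original = {'data': [4, 8, 9], 'nested': {'a': [7, 9]}}
`shallow = original.copy()` → shallow = {'data': [4, 8, 9], 'nested': {'a': [7, 9]}}
`deep = copy.deepcopy(original)` → deep = {'data': [4, 8, 9], 'nested': {'a': [7, 9]}}
`original['data'].append(319)` → original = {'data': [4, 8, 9, 319], 'nested': {'a': [7, 9]}}; shallow = {'data': [4, 8, 9, 319], 'nested': {'a': [7, 9]}}
`original['nested']['a'].append(159)` → original = {'data': [4, 8, 9, 319], 'nested': {'a': [7, 9, 159]}}; shallow = {'data': [4, 8, 9, 319], 'nested': {'a': [7, 9, 159]}}
`print(shallow['data'])` → prints [4, 8, 9, 319]
`print(shallow['nested']['a'])` → prints [7, 9, 159]
`print(deep['data'])` → prints [4, 8, 9]
`print(deep['nested']['a'])` → prints [7, 9]

Answer:
[4, 8, 9, 319]
[7, 9, 159]
[4, 8, 9]
[7, 9]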